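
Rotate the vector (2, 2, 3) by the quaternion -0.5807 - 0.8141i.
(2, -3.488, 0.914)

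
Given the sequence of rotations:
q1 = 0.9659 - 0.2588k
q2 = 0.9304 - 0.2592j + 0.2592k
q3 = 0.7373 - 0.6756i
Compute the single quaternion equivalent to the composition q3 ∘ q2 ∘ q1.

q2 · q1 = 0.9658 + 0.0671i - 0.2504j + 0.0096k
q3 · q2 · q1 = 0.7574 - 0.603i - 0.1781j + 0.1762k
0.7574 - 0.603i - 0.1781j + 0.1762k


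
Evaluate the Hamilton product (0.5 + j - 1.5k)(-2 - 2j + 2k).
4 - i - 3j + 4k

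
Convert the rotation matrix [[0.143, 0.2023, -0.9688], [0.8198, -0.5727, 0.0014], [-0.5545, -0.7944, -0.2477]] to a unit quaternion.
-0.284 + 0.7006i + 0.3647j - 0.5436k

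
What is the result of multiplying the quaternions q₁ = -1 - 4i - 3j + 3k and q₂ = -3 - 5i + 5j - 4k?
10 + 14i - 27j - 40k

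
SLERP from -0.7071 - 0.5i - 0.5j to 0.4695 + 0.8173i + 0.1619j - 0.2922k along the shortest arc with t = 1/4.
-0.6695 - 0.602i - 0.4283j + 0.0774k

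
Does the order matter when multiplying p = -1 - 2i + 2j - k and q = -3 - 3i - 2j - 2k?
Yes: pq = -1 + 3i - 5j + 15k ≠ -1 + 15i - 3j - 5k = qp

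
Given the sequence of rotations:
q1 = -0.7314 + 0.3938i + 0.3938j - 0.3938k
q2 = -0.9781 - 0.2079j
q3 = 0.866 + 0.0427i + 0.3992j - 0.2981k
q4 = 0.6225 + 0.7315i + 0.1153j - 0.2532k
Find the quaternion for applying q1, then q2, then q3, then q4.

q2 · q1 = 0.7973 - 0.3033i - 0.2331j + 0.467k
q3 · q2 · q1 = 0.9357 - 0.1117i + 0.1869j + 0.2779k
q4 · q3 · q2 · q1 = 0.713 + 0.6943i + 0.0492j + 0.0857k
0.713 + 0.6943i + 0.0492j + 0.0857k


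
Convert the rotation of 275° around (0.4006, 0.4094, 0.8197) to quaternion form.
-0.7373 + 0.2706i + 0.2766j + 0.5538k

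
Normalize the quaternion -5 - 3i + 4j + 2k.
-0.6804 - 0.4082i + 0.5443j + 0.2722k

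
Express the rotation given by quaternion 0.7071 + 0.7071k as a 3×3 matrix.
[[0, -1, 0], [1, 0, 0], [0, 0, 1]]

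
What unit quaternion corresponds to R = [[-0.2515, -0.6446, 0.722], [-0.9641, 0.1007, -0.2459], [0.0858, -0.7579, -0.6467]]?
0.225 - 0.5689i + 0.7069j - 0.355k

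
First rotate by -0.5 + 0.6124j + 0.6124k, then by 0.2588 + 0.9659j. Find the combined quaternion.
-0.7209 + 0.5915i - 0.3245j + 0.1585k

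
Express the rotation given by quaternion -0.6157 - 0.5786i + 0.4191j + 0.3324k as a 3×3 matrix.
[[0.4277, -0.0757, -0.9007], [-0.8943, 0.1095, -0.4339], [0.1314, 0.9911, -0.0208]]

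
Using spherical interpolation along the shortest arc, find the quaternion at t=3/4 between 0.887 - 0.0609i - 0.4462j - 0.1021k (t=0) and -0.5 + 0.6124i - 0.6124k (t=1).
0.6895 - 0.5273i - 0.138j + 0.4769k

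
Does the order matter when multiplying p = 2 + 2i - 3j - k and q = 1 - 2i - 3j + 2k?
Yes: pq = -1 - 11i - 11j - 9k ≠ -1 + 7i - 7j + 15k = qp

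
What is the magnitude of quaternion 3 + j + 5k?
√35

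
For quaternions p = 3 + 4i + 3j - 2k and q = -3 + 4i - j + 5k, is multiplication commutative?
No: pq = -12 + 13i - 40j + 5k ≠ -12 - 13i + 16j + 37k = qp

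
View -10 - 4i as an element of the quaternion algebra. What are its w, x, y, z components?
-10 - 4i + 0j + 0k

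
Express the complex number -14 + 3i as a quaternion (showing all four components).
-14 + 3i + 0j + 0k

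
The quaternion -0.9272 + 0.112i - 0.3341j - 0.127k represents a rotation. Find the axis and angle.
axis = (0.299, -0.892, -0.3391), θ = 316°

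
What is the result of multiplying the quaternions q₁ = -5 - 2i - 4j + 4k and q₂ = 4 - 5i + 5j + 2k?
-18 - 11i - 57j - 24k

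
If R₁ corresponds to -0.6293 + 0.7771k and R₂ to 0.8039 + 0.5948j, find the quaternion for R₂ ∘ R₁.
-0.5059 + 0.4622i - 0.3743j + 0.6247k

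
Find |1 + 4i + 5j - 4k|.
√58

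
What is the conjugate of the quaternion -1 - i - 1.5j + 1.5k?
-1 + i + 1.5j - 1.5k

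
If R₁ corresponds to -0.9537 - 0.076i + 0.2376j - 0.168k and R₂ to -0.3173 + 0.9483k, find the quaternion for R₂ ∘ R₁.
0.4619 - 0.2012i - 0.1475j - 0.8511k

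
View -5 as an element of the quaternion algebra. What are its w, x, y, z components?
-5 + 0i + 0j + 0k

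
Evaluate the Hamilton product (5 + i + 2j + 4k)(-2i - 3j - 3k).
20 - 4i - 20j - 14k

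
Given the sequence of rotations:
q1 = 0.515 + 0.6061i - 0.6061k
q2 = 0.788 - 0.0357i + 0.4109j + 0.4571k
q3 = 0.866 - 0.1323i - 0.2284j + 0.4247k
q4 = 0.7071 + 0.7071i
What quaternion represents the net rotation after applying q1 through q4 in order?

q2 · q1 = 0.7045 + 0.2102i + 0.467j - 0.4912k
q3 · q2 · q1 = 0.9532 + 0.0027i + 0.2678j - 0.14k
q4 · q3 · q2 · q1 = 0.6721 + 0.6759i + 0.2884j + 0.0904k
0.6721 + 0.6759i + 0.2884j + 0.0904k


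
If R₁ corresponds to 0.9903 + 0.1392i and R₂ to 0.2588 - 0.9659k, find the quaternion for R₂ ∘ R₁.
0.2563 + 0.036i - 0.1345j - 0.9565k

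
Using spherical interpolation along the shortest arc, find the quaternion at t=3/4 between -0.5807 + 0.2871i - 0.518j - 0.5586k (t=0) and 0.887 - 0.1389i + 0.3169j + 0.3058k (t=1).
-0.8267 + 0.1803i - 0.3758j - 0.3778k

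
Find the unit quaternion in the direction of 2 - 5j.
0.3714 - 0.9285j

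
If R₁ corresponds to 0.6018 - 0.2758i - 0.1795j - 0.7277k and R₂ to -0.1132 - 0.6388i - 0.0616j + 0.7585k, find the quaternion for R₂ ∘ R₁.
0.2966 - 0.1722i - 0.6908j + 0.6365k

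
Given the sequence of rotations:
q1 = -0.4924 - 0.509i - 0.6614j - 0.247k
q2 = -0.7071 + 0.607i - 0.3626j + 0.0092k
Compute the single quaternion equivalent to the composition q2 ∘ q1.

q2 · q1 = 0.4196 + 0.1567i + 0.7915j - 0.4159k
0.4196 + 0.1567i + 0.7915j - 0.4159k


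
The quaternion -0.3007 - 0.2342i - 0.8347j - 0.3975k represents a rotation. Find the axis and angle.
axis = (-0.2456, -0.8752, -0.4168), θ = 215°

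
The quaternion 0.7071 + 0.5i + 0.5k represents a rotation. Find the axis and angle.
axis = (√2/2, 0, √2/2), θ = π/2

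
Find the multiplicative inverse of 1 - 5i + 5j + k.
0.0192 + 0.0962i - 0.0962j - 0.0192k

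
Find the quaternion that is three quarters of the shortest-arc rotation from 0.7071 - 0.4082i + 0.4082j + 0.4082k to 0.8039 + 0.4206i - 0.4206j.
0.937 + 0.2269i - 0.2269j + 0.1381k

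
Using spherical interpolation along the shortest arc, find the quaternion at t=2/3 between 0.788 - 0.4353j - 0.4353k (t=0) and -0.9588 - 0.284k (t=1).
0.9857 - 0.1636j + 0.0406k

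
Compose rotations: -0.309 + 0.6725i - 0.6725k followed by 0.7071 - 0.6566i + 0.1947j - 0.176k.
0.1047 + 0.5475i - 0.6201j - 0.5521k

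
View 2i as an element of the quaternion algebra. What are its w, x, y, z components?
0 + 2i + 0j + 0k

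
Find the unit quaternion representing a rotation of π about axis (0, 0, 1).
k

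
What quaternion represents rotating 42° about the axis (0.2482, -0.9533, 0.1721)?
0.9336 + 0.0889i - 0.3416j + 0.0617k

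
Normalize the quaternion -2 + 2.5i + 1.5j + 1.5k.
-0.5208 + 0.6509i + 0.3906j + 0.3906k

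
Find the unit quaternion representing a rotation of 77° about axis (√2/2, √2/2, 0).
0.7826 + 0.4402i + 0.4402j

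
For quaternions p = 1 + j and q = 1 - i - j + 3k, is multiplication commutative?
No: pq = 2 + 2i + 4k ≠ 2 - 4i + 2k = qp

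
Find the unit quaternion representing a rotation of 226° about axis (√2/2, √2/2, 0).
-0.3907 + 0.6509i + 0.6509j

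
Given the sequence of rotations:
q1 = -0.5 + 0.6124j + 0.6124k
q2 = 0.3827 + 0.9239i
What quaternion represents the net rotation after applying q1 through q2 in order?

q2 · q1 = -0.1913 - 0.462i - 0.3314j + 0.8002k
-0.1913 - 0.462i - 0.3314j + 0.8002k


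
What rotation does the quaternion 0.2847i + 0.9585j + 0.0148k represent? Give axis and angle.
axis = (0.2847, 0.9585, 0.0148), θ = π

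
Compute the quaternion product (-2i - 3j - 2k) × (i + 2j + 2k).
12 - 2i + 2j - k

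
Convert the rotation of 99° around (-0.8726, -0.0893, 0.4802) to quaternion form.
0.6494 - 0.6635i - 0.0679j + 0.3651k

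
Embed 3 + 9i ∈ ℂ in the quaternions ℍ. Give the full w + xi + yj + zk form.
3 + 9i + 0j + 0k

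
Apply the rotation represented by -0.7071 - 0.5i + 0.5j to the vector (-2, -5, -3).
(3.621, 0.621, -4.95)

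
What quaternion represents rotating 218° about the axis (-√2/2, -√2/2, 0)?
-0.3256 - 0.6686i - 0.6686j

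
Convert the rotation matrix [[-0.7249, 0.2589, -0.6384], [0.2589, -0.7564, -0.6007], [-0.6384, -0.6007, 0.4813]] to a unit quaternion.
-0.3709i - 0.349j + 0.8606k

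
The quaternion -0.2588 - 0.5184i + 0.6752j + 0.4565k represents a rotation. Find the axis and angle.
axis = (-0.5367, 0.699, 0.4726), θ = 7π/6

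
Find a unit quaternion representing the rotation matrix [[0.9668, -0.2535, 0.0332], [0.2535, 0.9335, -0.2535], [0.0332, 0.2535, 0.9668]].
0.9832 + 0.1289i + 0.1289k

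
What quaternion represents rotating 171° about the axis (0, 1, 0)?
0.0785 + 0.9969j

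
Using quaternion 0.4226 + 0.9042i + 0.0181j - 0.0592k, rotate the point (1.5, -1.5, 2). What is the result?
(1.181, -0.595, -2.598)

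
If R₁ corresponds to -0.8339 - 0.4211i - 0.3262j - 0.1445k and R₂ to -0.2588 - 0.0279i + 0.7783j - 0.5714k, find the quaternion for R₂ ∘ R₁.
0.3754 - 0.1666i - 0.328j + 0.8507k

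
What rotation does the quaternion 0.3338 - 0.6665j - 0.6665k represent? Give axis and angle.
axis = (0, -√2/2, -√2/2), θ = 141°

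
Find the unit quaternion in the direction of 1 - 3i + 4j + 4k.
0.1543 - 0.4629i + 0.6172j + 0.6172k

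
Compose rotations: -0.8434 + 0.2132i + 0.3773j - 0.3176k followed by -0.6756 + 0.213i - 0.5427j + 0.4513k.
0.8725 - 0.3216i + 0.3667j + 0.03k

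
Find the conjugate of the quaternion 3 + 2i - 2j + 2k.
3 - 2i + 2j - 2k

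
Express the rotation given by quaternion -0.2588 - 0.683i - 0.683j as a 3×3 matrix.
[[0.067, 0.933, 0.3535], [0.933, 0.067, -0.3535], [-0.3535, 0.3535, -0.866]]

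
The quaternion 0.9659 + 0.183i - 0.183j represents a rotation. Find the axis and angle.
axis = (√2/2, -√2/2, 0), θ = π/6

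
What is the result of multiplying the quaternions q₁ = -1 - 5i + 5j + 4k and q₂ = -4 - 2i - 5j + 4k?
3 + 62i - 3j + 15k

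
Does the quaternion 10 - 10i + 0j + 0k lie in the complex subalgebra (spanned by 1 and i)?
Yes. The quaternion 10 - 10i has j- and k-coefficients y = z = 0, so it lies in the complex subalgebra spanned by 1 and i.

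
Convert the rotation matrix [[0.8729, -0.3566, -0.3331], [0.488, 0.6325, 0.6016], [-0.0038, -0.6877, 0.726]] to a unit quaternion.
0.8988 - 0.3586i - 0.0916j + 0.2349k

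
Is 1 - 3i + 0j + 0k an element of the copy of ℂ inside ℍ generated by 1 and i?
Yes. The quaternion 1 - 3i has j- and k-coefficients y = z = 0, so it lies in the complex subalgebra spanned by 1 and i.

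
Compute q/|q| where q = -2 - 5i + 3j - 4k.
-0.2722 - 0.6804i + 0.4082j - 0.5443k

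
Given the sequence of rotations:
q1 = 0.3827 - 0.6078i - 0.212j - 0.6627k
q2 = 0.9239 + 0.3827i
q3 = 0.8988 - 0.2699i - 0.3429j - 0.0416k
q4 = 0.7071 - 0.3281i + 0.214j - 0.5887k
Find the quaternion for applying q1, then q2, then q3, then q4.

q2 · q1 = 0.5862 - 0.4151i + 0.0577j - 0.6934k
q3 · q2 · q1 = 0.4058 - 0.2911i - 0.319j - 0.8055k
q4 · q3 · q2 · q1 = -0.2145 - 0.6992i - 0.2316j - 0.6415k
-0.2145 - 0.6992i - 0.2316j - 0.6415k


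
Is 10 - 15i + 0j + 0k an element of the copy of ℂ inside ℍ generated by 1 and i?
Yes. The quaternion 10 - 15i has j- and k-coefficients y = z = 0, so it lies in the complex subalgebra spanned by 1 and i.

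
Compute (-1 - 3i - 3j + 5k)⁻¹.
-0.0227 + 0.0682i + 0.0682j - 0.1136k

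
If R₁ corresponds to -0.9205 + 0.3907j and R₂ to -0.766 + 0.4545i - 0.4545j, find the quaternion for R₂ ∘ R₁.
0.8827 - 0.4184i + 0.1191j + 0.1776k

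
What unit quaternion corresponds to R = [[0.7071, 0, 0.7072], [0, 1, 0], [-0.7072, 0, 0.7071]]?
0.9239 + 0.3827j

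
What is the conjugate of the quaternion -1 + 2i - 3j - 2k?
-1 - 2i + 3j + 2k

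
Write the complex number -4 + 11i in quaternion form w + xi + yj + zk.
-4 + 11i + 0j + 0k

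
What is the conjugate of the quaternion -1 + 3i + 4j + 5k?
-1 - 3i - 4j - 5k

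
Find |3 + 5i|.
√34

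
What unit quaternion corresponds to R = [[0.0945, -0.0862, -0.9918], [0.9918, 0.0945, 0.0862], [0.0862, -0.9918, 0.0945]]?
0.5665 - 0.4758i - 0.4758j + 0.4758k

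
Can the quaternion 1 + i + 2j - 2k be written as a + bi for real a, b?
No. The quaternion 1 + i + 2j - 2k has j-coefficient y = 2 and k-coefficient z = -2, not both zero, so it does not lie in the complex subalgebra spanned by 1 and i.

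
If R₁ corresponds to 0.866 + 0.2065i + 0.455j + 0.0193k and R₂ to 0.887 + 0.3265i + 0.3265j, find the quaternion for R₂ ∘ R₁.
0.5522 + 0.4722i + 0.68j + 0.0983k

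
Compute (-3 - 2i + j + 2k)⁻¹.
-0.1667 + 0.1111i - 0.0556j - 0.1111k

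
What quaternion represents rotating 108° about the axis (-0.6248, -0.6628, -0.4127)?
0.5878 - 0.5055i - 0.5362j - 0.3339k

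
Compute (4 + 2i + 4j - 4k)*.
4 - 2i - 4j + 4k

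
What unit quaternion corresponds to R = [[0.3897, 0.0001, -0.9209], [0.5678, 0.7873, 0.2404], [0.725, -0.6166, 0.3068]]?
0.788 - 0.2719i - 0.5222j + 0.1801k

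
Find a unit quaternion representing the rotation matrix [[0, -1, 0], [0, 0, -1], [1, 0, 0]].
0.5 + 0.5i - 0.5j + 0.5k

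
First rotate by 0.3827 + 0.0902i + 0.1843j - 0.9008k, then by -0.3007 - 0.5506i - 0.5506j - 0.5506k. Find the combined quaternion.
-0.4599 + 0.3596i - 0.8118j + 0.0083k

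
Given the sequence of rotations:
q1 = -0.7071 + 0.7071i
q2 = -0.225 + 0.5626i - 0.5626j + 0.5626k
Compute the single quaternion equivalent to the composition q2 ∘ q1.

q2 · q1 = -0.2387 - 0.5569i + 0.7956j
-0.2387 - 0.5569i + 0.7956j


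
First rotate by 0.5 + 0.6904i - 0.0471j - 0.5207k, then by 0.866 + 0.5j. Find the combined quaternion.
0.4566 + 0.3375i + 0.2092j - 0.7961k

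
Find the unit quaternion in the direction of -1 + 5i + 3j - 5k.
-0.1291 + 0.6455i + 0.3873j - 0.6455k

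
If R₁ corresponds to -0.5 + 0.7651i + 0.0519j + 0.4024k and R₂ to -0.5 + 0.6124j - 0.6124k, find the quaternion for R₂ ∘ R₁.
0.4646 - 0.1043i - 0.8007j - 0.3635k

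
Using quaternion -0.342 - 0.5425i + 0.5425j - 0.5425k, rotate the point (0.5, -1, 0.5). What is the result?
(0.98, -0.411, 0.609)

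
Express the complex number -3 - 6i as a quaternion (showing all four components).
-3 - 6i + 0j + 0k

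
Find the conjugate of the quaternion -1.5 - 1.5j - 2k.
-1.5 + 1.5j + 2k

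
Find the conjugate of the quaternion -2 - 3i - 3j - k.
-2 + 3i + 3j + k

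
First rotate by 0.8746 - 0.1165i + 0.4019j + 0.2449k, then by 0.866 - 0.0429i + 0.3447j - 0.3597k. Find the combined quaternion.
0.702 + 0.0906i + 0.7019j - 0.0796k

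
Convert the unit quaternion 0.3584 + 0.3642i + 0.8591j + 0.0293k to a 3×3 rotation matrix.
[[-0.4778, 0.6048, 0.6371], [0.6468, 0.733, -0.2107], [-0.5945, 0.3114, -0.7414]]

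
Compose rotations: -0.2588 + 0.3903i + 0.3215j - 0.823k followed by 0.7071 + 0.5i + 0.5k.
0.0334 - 0.0142i + 0.834j - 0.5506k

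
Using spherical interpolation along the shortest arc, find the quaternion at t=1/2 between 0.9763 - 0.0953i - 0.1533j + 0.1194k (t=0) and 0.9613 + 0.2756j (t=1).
0.9949 - 0.0489i + 0.0628j + 0.0613k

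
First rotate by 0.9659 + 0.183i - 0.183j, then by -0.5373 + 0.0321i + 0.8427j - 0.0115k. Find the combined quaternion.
-0.3706 - 0.0694i + 0.9102j - 0.1712k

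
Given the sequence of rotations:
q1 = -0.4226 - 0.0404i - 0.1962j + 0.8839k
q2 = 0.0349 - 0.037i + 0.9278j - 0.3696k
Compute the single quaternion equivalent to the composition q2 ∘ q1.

q2 · q1 = 0.4925 + 0.7618i - 0.3513j + 0.2318k
0.4925 + 0.7618i - 0.3513j + 0.2318k


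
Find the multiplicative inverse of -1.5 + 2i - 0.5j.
-0.2308 - 0.3077i + 0.0769j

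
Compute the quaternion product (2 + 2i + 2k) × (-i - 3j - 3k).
8 + 4i - 2j - 12k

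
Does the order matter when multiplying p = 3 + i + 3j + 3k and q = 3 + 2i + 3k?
Yes: pq = -2 + 18i + 12j + 12k ≠ -2 + 6j + 24k = qp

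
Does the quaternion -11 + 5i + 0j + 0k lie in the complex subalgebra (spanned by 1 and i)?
Yes. The quaternion -11 + 5i has j- and k-coefficients y = z = 0, so it lies in the complex subalgebra spanned by 1 and i.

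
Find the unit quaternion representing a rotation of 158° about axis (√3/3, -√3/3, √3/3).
0.1908 + 0.5667i - 0.5667j + 0.5667k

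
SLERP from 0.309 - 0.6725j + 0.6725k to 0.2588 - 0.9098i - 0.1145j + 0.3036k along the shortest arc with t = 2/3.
0.3284 - 0.7005i - 0.3693j + 0.5149k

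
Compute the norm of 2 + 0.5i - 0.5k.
2.121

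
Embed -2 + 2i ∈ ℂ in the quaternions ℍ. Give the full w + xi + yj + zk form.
-2 + 2i + 0j + 0k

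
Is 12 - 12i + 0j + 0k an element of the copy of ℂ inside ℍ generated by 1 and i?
Yes. The quaternion 12 - 12i has j- and k-coefficients y = z = 0, so it lies in the complex subalgebra spanned by 1 and i.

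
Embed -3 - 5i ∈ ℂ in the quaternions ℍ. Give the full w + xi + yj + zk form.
-3 - 5i + 0j + 0k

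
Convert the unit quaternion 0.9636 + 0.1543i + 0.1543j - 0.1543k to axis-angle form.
axis = (√3/3, √3/3, -√3/3), θ = 31°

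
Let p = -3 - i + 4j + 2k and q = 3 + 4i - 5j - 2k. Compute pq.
19 - 13i + 33j + k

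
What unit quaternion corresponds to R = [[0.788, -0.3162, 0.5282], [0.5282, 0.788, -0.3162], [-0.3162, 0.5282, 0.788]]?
0.9171 + 0.2302i + 0.2302j + 0.2302k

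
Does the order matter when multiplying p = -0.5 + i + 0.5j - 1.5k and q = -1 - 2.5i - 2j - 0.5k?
Yes: pq = 3.25 - 3i + 4.75j + k ≠ 3.25 + 3.5i - 3.75j + 2.5k = qp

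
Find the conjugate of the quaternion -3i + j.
3i - j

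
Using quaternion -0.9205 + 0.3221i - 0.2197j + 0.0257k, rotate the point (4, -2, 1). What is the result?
(4.218, -1.756, 0.353)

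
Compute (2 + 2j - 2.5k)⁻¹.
0.1404 - 0.1404j + 0.1754k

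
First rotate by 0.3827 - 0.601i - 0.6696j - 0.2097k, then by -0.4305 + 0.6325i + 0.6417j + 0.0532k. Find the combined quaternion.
0.6562 + 0.4018i + 0.6345j + 0.0728k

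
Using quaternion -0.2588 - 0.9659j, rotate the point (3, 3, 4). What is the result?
(-0.598, 3, -4.964)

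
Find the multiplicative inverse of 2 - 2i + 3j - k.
0.1111 + 0.1111i - 0.1667j + 0.0556k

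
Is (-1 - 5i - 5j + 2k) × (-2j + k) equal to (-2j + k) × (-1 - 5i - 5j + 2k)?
No: pq = -12 - i + 7j + 9k ≠ -12 + i - 3j - 11k = qp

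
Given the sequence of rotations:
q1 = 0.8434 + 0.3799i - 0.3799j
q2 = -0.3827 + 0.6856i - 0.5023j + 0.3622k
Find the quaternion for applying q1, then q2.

q2 · q1 = -0.7741 + 0.5704i - 0.1407j + 0.2358k
-0.7741 + 0.5704i - 0.1407j + 0.2358k


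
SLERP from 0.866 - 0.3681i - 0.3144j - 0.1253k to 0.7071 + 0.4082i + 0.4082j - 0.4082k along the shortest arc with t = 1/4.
0.9462 - 0.1797i - 0.1348j - 0.2329k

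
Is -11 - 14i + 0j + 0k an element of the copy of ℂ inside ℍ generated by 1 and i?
Yes. The quaternion -11 - 14i has j- and k-coefficients y = z = 0, so it lies in the complex subalgebra spanned by 1 and i.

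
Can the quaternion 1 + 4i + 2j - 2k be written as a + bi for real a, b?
No. The quaternion 1 + 4i + 2j - 2k has j-coefficient y = 2 and k-coefficient z = -2, not both zero, so it does not lie in the complex subalgebra spanned by 1 and i.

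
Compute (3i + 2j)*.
-3i - 2j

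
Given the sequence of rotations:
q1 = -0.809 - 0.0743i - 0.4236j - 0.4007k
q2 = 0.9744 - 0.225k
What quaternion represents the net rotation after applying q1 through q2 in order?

q2 · q1 = -0.8784 - 0.1677i - 0.396j - 0.2084k
-0.8784 - 0.1677i - 0.396j - 0.2084k


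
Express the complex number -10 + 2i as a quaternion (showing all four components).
-10 + 2i + 0j + 0k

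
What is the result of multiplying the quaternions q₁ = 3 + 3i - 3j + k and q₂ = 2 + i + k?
2 + 6i - 8j + 8k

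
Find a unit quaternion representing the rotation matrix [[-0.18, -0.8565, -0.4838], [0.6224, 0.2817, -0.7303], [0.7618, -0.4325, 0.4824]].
0.6293 + 0.1183i - 0.4948j + 0.5875k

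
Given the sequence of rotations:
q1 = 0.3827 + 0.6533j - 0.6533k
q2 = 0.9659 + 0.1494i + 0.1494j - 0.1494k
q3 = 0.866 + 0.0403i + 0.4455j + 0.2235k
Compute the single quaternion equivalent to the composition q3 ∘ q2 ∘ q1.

q2 · q1 = 0.1744 + 0.0572i + 0.7858j - 0.5906k
q3 · q2 · q1 = -0.0693 - 0.3822i + 0.7948j - 0.4663k
-0.0693 - 0.3822i + 0.7948j - 0.4663k


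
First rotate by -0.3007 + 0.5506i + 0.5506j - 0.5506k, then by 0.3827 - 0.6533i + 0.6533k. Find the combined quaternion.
0.6043 + 0.0475i + 0.2107j - 0.7669k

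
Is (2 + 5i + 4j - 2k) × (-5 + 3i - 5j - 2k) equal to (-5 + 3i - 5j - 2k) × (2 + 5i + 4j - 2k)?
No: pq = -9 - 37i - 26j - 31k ≠ -9 - i - 34j + 43k = qp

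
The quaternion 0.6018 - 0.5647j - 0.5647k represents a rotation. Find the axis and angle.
axis = (0, -√2/2, -√2/2), θ = 106°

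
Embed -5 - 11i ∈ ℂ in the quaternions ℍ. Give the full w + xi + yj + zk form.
-5 - 11i + 0j + 0k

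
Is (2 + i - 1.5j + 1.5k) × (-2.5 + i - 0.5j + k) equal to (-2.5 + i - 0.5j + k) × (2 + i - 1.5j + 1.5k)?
No: pq = -8.25 - 1.25i + 3.25j - 0.75k ≠ -8.25 + 0.25i + 2.25j - 2.75k = qp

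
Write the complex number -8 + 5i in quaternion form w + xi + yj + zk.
-8 + 5i + 0j + 0k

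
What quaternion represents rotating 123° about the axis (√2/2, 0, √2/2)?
0.4772 + 0.6214i + 0.6214k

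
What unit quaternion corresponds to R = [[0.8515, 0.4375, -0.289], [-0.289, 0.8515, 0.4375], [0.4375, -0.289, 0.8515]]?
0.9427 - 0.1927i - 0.1927j - 0.1927k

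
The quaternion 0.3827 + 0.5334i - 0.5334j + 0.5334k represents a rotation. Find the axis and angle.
axis = (√3/3, -√3/3, √3/3), θ = 3π/4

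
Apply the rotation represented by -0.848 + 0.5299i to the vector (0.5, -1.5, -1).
(0.5, -1.556, 0.91)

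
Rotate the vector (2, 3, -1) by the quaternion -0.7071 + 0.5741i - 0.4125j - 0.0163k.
(-0.736, -0.706, -3.6)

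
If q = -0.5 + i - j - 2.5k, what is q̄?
-0.5 - i + j + 2.5k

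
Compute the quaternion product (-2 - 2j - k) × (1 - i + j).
3i - 3j - 3k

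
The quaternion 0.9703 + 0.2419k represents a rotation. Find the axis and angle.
axis = (0, 0, 1), θ = 28°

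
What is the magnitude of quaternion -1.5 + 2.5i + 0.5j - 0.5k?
3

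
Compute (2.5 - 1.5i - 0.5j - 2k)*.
2.5 + 1.5i + 0.5j + 2k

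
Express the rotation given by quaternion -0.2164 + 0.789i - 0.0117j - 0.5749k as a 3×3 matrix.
[[0.3387, -0.2673, -0.9021], [0.2304, -0.9061, 0.3549], [-0.9123, -0.328, -0.2453]]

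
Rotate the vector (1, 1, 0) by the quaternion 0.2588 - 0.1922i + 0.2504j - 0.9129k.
(-0.416, -1.309, -0.335)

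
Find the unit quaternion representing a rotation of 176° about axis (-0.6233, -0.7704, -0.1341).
0.0349 - 0.6229i - 0.7699j - 0.134k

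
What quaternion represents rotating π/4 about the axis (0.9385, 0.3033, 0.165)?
0.9239 + 0.3591i + 0.1161j + 0.0631k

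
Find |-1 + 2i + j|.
√6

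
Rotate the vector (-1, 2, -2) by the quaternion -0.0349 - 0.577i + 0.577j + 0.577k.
(0.493, -1.208, 2.701)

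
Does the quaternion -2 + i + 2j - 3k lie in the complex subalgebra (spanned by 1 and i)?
No. The quaternion -2 + i + 2j - 3k has j-coefficient y = 2 and k-coefficient z = -3, not both zero, so it does not lie in the complex subalgebra spanned by 1 and i.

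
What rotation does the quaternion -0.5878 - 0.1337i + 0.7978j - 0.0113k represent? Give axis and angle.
axis = (-0.1653, 0.9862, -0.014), θ = 252°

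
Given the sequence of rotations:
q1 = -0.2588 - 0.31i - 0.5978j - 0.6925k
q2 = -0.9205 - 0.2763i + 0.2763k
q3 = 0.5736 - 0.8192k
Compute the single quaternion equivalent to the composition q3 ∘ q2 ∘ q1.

q2 · q1 = 0.3439 + 0.522i + 0.2733j + 0.7311k
q3 · q2 · q1 = 0.7962 + 0.5233i - 0.2709j + 0.1376k
0.7962 + 0.5233i - 0.2709j + 0.1376k


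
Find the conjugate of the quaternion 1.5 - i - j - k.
1.5 + i + j + k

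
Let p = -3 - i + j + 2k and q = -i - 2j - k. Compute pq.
3 + 6i + 3j + 6k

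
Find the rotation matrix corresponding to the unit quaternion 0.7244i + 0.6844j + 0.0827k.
[[0.0495, 0.9916, 0.1198], [0.9916, -0.0632, 0.1132], [0.1198, 0.1132, -0.9863]]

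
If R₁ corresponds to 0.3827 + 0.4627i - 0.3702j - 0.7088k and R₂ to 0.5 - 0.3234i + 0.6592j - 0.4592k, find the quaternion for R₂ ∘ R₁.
0.2595 - 0.5297i - 0.3745j - 0.7154k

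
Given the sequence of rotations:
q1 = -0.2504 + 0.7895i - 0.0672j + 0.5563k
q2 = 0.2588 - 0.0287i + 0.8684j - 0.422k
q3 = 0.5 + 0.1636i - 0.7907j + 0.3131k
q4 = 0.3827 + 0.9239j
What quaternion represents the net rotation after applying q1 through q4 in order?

q2 · q1 = 0.251 + 0.6662i - 0.552j - 0.434k
q3 · q2 · q1 = -0.2841 + 0.8902i - 0.1949j + 0.298k
q4 · q3 · q2 · q1 = 0.0713 + 0.616i - 0.3371j - 0.7084k
0.0713 + 0.616i - 0.3371j - 0.7084k


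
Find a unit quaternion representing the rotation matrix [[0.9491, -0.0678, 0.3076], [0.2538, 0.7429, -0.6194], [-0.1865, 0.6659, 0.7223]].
0.9239 + 0.3478i + 0.1337j + 0.087k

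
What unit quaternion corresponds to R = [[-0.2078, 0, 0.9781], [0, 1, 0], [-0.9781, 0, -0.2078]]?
0.6294 + 0.7771j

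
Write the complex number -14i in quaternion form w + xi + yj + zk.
0 - 14i + 0j + 0k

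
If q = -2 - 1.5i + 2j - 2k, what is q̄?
-2 + 1.5i - 2j + 2k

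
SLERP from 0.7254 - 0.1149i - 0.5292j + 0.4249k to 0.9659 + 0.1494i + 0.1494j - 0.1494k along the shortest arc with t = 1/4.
0.8715 - 0.0491i - 0.3847j + 0.3002k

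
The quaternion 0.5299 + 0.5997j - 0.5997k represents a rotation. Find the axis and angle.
axis = (0, √2/2, -√2/2), θ = 116°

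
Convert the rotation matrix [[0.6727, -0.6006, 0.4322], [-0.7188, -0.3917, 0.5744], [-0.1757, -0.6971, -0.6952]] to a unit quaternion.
-0.3827 + 0.8306i - 0.3971j + 0.0772k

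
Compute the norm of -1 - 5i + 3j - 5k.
√60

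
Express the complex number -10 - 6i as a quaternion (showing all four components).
-10 - 6i + 0j + 0k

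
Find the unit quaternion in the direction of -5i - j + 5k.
-0.7001i - 0.14j + 0.7001k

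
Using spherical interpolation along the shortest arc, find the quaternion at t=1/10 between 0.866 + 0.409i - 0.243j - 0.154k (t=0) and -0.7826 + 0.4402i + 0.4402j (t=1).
0.8922 + 0.3278i - 0.2758j - 0.1426k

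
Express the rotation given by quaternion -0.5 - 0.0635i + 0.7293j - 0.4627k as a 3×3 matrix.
[[-0.4919, -0.5553, -0.6705], [0.3701, 0.5638, -0.7384], [0.7881, -0.6114, -0.0718]]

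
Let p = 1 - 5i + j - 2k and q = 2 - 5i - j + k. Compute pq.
-20 - 16i + 16j + 7k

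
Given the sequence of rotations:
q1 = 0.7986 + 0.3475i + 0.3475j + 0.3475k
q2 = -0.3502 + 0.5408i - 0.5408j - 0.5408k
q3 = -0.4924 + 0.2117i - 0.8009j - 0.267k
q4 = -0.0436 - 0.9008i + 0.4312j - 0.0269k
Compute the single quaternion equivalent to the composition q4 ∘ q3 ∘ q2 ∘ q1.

q2 · q1 = -0.0917 + 0.3102i - 0.9294j - 0.1777k
q3 · q2 · q1 = -0.8123 - 0.278i + 0.4859j + 0.1637k
q4 · q3 · q2 · q1 = -0.4201 + 0.8275i - 0.2165j - 0.3031k
-0.4201 + 0.8275i - 0.2165j - 0.3031k


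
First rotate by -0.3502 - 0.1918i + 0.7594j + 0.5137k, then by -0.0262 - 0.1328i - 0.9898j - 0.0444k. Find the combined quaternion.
0.7582 - 0.4232i + 0.4035j - 0.2886k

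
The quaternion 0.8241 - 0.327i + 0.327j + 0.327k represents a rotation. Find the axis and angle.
axis = (-√3/3, √3/3, √3/3), θ = 69°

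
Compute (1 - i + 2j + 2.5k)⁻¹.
0.0816 + 0.0816i - 0.1633j - 0.2041k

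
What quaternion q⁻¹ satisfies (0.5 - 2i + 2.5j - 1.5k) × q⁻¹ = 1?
0.0392 + 0.1569i - 0.1961j + 0.1176k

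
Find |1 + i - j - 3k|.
√12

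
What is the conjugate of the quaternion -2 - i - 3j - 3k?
-2 + i + 3j + 3k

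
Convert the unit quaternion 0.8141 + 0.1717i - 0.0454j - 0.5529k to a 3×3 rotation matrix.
[[0.3845, 0.8846, -0.2638], [-0.9158, 0.3296, -0.2294], [-0.1159, 0.3298, 0.9369]]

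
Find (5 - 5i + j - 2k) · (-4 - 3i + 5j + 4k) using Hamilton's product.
-32 + 19i + 47j + 6k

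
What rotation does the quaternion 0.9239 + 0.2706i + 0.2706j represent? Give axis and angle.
axis = (√2/2, √2/2, 0), θ = π/4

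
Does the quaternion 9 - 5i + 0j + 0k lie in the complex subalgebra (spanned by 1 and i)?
Yes. The quaternion 9 - 5i has j- and k-coefficients y = z = 0, so it lies in the complex subalgebra spanned by 1 and i.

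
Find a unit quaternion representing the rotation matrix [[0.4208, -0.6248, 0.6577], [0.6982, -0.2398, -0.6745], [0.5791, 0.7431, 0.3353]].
0.6157 + 0.5756i + 0.0319j + 0.5372k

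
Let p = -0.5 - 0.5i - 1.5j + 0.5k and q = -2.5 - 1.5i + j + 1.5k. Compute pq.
1.25 - 0.75i + 3.25j - 4.75k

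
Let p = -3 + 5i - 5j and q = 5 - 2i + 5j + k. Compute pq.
20 + 26i - 45j + 12k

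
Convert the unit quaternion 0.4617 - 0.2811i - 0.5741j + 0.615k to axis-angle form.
axis = (-0.3169, -0.6472, 0.6933), θ = 125°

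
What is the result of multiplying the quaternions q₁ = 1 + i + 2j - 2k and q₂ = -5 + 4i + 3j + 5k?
-5 + 15i - 20j + 10k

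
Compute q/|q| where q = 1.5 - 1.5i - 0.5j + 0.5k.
0.6708 - 0.6708i - 0.2236j + 0.2236k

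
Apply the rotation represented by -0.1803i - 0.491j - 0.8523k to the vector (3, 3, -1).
(-2.581, -1.859, 2.98)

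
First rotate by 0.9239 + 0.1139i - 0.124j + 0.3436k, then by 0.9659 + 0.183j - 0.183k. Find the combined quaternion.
0.978 + 0.1502i + 0.0285j + 0.142k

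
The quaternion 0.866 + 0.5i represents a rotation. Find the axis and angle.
axis = (1, 0, 0), θ = π/3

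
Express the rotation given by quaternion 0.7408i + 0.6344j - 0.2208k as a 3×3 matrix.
[[0.0976, 0.9399, -0.3271], [0.9399, -0.1951, -0.2802], [-0.3271, -0.2802, -0.9025]]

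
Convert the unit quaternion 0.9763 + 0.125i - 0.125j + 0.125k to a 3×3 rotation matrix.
[[0.9375, -0.2753, -0.2128], [0.2128, 0.9375, -0.2753], [0.2753, 0.2128, 0.9375]]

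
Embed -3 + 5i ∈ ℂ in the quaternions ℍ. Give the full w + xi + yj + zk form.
-3 + 5i + 0j + 0k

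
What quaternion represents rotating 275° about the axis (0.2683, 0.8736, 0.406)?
-0.7373 + 0.1813i + 0.5902j + 0.2743k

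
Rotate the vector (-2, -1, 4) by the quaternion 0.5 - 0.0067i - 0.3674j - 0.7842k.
(-1.217, 4.12, 1.594)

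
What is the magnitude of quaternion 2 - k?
√5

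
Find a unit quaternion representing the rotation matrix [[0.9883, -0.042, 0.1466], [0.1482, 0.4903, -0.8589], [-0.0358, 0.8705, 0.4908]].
0.8616 + 0.5018i + 0.0529j + 0.0552k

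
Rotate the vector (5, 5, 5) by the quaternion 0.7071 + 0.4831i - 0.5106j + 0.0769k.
(-3.916, -3.125, 7.064)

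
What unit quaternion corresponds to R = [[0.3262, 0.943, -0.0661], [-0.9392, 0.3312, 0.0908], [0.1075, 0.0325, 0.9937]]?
0.8141 - 0.0179i - 0.0533j - 0.578k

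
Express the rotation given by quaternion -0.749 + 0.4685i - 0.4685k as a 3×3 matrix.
[[0.561, -0.7018, -0.439], [0.7018, 0.122, 0.7018], [-0.439, -0.7018, 0.561]]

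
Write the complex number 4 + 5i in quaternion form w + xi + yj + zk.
4 + 5i + 0j + 0k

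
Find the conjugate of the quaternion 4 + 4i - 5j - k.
4 - 4i + 5j + k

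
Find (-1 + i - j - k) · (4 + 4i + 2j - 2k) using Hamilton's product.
-8 + 4i - 8j + 4k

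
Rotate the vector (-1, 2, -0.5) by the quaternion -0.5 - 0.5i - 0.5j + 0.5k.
(2, 0.5, 1)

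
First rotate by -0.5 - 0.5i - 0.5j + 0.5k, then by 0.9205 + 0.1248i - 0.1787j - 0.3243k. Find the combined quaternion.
-0.3251 - 0.7742i - 0.2712j + 0.4707k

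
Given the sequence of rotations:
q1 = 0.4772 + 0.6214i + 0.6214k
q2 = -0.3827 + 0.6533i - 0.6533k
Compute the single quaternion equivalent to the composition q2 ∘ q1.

q2 · q1 = -0.1826 + 0.0739i - 0.8119j - 0.5496k
-0.1826 + 0.0739i - 0.8119j - 0.5496k


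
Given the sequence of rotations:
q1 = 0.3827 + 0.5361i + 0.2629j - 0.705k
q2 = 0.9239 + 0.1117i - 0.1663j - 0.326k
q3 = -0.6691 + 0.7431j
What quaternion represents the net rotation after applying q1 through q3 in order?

q2 · q1 = 0.1076 + 0.741i + 0.0832j - 0.6576k
q3 · q2 · q1 = -0.1338 - 0.9845i + 0.0243j - 0.1106k
-0.1338 - 0.9845i + 0.0243j - 0.1106k


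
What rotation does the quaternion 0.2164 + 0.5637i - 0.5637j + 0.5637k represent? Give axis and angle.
axis = (√3/3, -√3/3, √3/3), θ = 155°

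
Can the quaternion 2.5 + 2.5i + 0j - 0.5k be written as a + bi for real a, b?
No. The quaternion 2.5 + 2.5i - 0.5k has j-coefficient y = 0 and k-coefficient z = -0.5, not both zero, so it does not lie in the complex subalgebra spanned by 1 and i.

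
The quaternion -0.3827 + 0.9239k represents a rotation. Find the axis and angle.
axis = (0, 0, 1), θ = 5π/4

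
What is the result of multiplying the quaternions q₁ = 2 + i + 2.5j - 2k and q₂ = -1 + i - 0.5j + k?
0.25 + 2.5i - 6.5j + k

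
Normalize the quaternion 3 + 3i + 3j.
0.5774 + 0.5774i + 0.5774j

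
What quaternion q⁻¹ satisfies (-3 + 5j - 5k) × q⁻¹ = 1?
-0.0508 - 0.0847j + 0.0847k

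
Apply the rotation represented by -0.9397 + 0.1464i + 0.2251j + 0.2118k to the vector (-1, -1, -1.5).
(-0.731, -1.091, -1.589)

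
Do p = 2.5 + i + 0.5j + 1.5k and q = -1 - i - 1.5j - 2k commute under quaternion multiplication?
No: pq = 2.25 - 2.25i - 3.75j - 7.5k ≠ 2.25 - 4.75i - 4.75j - 5.5k = qp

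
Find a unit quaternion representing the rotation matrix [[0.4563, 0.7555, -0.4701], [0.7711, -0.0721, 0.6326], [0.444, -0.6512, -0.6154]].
-0.4384 + 0.7321i + 0.5213j - 0.0089k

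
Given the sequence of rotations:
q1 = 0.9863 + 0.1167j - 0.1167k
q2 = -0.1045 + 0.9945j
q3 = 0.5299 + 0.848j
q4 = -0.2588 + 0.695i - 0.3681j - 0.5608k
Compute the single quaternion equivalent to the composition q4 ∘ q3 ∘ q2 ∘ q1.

q2 · q1 = -0.2191 - 0.1161i + 0.9687j + 0.0122k
q3 · q2 · q1 = -0.9376 - 0.0512i + 0.3275j + 0.1049k
q4 · q3 · q2 · q1 = 0.4576 - 0.4933i + 0.2162j + 0.7074k
0.4576 - 0.4933i + 0.2162j + 0.7074k


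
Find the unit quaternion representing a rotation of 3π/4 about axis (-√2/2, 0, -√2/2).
0.3827 - 0.6533i - 0.6533k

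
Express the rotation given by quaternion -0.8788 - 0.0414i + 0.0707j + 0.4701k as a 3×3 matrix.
[[0.548, 0.8204, -0.1632], [-0.8321, 0.5546, -0.0063], [0.0853, 0.1392, 0.9866]]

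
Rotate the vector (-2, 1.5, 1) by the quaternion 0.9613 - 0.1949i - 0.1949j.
(-2.109, 1.609, -0.463)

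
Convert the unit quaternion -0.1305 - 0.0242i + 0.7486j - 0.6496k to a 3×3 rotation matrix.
[[-0.9648, -0.2058, -0.1639], [0.1333, 0.1549, -0.9789], [0.2268, -0.9663, -0.122]]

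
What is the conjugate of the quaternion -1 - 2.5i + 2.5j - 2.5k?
-1 + 2.5i - 2.5j + 2.5k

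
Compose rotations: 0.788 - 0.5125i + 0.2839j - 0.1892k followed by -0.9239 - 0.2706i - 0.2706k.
-0.9179 + 0.3371i - 0.1748j - 0.1153k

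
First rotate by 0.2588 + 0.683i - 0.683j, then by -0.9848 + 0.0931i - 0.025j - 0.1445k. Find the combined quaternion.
-0.3355 - 0.7472i + 0.5675j - 0.0839k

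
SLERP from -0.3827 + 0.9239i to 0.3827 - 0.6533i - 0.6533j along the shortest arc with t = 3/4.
-0.4025 + 0.7605i + 0.5095j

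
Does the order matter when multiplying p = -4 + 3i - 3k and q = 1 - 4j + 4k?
Yes: pq = 8 - 9i + 4j - 31k ≠ 8 + 15i + 28j - 7k = qp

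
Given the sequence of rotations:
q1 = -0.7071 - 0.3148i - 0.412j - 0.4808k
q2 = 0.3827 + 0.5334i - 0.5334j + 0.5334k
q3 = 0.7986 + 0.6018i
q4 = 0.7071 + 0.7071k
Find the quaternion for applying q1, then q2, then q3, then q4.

q2 · q1 = -0.066 - 0.0214i + 0.308j - 0.9488k
q3 · q2 · q1 = -0.0398 - 0.0568i + 0.817j - 0.5724k
q4 · q3 · q2 · q1 = 0.3766 - 0.6179i + 0.5375j - 0.4329k
0.3766 - 0.6179i + 0.5375j - 0.4329k


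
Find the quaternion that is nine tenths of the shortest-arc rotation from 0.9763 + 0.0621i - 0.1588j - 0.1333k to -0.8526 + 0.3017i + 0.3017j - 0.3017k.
0.8804 - 0.2682i - 0.2917j + 0.2606k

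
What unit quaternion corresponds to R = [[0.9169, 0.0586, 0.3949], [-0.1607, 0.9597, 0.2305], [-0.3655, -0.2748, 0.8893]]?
0.9703 - 0.1302i + 0.1959j - 0.0565k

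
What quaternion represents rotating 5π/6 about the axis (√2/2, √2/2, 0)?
0.2588 + 0.683i + 0.683j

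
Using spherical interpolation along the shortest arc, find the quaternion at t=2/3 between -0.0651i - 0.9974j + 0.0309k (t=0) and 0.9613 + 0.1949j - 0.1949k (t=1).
-0.7763 - 0.0293i - 0.606j + 0.1713k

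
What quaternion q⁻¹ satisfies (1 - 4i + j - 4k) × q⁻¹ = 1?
0.0294 + 0.1176i - 0.0294j + 0.1176k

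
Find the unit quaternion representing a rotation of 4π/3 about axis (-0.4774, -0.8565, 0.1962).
-0.5 - 0.4134i - 0.7418j + 0.1699k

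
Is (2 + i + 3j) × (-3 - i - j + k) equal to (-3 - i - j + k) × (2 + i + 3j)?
No: pq = -2 - 2i - 12j + 4k ≠ -2 - 8i - 10j = qp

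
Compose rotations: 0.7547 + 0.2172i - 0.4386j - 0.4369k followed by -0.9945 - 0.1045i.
-0.7279 - 0.2949i + 0.3905j + 0.4803k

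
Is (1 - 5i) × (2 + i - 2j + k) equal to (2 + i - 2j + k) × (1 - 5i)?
No: pq = 7 - 9i + 3j + 11k ≠ 7 - 9i - 7j - 9k = qp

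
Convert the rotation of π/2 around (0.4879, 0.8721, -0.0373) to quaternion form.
0.7071 + 0.345i + 0.6167j - 0.0264k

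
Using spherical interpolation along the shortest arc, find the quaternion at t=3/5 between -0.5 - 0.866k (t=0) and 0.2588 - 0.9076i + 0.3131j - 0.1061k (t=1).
-0.494 + 0.7226i - 0.2493j - 0.4143k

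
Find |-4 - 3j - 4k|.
√41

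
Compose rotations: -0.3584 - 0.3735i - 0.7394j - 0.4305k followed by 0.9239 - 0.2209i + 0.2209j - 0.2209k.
-0.3454 - 0.5243i - 0.7749j - 0.0727k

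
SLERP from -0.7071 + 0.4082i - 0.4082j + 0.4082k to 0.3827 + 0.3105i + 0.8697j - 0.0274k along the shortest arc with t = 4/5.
-0.4969 - 0.1684i - 0.8427j + 0.1211k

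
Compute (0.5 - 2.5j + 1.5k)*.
0.5 + 2.5j - 1.5k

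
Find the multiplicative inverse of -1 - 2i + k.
-0.1667 + 0.3333i - 0.1667k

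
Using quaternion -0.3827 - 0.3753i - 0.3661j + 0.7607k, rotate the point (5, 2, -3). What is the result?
(0.459, 0.117, -6.146)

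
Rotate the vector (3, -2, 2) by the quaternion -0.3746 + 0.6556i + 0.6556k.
(1.158, 0.947, 3.842)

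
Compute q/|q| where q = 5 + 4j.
0.7809 + 0.6247j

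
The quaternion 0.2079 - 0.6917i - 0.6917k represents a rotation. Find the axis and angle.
axis = (-√2/2, 0, -√2/2), θ = 156°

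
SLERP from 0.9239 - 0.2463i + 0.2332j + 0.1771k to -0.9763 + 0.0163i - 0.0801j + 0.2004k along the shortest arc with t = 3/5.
0.9817 - 0.1117i + 0.1455j - 0.0501k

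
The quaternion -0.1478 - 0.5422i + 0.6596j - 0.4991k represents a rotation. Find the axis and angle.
axis = (-0.5482, 0.6669, -0.5046), θ = 197°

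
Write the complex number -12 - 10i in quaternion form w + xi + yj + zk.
-12 - 10i + 0j + 0k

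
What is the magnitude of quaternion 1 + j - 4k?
√18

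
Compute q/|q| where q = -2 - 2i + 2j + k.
-0.5547 - 0.5547i + 0.5547j + 0.2774k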